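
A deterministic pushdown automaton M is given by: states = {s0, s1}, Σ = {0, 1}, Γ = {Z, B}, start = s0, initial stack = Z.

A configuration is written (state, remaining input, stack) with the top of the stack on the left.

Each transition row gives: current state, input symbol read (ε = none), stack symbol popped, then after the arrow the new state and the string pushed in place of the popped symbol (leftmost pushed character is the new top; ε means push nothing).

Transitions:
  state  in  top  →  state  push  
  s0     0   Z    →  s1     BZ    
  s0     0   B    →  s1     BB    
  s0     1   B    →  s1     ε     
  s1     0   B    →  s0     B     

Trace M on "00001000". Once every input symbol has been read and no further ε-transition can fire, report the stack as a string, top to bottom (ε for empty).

(s0, 00001000, Z)
  read 0, top Z: go to s1, push BZ → (s1, 0001000, BZ)
  read 0, top B: go to s0, push B → (s0, 001000, BZ)
  read 0, top B: go to s1, push BB → (s1, 01000, BBZ)
  read 0, top B: go to s0, push B → (s0, 1000, BBZ)
  read 1, top B: go to s1, push ε → (s1, 000, BZ)
  read 0, top B: go to s0, push B → (s0, 00, BZ)
  read 0, top B: go to s1, push BB → (s1, 0, BBZ)
  read 0, top B: go to s0, push B → (s0, ε, BBZ)
All input consumed in state s0 with stack BBZ.

BBZ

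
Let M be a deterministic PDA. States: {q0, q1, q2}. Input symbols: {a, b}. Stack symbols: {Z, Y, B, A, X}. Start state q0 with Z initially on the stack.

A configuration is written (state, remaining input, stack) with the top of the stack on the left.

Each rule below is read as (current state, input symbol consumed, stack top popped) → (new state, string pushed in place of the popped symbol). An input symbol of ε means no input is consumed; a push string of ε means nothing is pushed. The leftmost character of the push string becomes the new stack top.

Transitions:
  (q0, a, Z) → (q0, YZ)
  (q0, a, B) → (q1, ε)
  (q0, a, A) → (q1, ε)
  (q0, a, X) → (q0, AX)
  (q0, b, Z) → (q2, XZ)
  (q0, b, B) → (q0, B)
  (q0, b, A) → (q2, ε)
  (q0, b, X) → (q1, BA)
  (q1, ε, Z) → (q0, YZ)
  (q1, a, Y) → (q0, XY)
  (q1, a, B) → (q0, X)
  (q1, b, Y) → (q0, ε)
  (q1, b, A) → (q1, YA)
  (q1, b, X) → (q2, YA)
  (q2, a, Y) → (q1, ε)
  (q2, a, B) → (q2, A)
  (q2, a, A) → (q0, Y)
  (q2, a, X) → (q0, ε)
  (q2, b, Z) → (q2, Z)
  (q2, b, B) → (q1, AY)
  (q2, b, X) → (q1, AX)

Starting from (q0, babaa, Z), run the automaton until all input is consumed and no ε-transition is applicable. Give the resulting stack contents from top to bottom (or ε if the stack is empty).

(q0, babaa, Z) ⊢ (q2, abaa, XZ) ⊢ (q0, baa, Z) ⊢ (q2, aa, XZ) ⊢ (q0, a, Z) ⊢ (q0, ε, YZ)
All input consumed in state q0 with stack YZ.

YZ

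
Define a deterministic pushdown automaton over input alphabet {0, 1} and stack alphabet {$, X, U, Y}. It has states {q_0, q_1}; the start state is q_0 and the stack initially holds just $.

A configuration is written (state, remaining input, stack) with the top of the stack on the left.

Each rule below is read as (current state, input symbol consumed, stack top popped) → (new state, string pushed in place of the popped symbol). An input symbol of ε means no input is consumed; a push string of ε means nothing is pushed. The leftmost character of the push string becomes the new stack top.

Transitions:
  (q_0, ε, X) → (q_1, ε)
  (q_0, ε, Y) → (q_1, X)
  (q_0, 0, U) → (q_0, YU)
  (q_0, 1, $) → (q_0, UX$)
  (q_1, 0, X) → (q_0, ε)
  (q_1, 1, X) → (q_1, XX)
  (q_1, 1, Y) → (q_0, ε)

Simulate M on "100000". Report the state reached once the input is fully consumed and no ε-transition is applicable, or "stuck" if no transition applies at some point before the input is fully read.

(q_0, 100000, $) ⊢ (q_0, 00000, UX$) ⊢ (q_0, 0000, YUX$) ⊢ (q_1, 0000, XUX$) ⊢ (q_0, 000, UX$) ⊢ (q_0, 00, YUX$) ⊢ (q_1, 00, XUX$) ⊢ (q_0, 0, UX$) ⊢ (q_0, ε, YUX$) ⊢ (q_1, ε, XUX$)
All input consumed; M is in state q_1.

q_1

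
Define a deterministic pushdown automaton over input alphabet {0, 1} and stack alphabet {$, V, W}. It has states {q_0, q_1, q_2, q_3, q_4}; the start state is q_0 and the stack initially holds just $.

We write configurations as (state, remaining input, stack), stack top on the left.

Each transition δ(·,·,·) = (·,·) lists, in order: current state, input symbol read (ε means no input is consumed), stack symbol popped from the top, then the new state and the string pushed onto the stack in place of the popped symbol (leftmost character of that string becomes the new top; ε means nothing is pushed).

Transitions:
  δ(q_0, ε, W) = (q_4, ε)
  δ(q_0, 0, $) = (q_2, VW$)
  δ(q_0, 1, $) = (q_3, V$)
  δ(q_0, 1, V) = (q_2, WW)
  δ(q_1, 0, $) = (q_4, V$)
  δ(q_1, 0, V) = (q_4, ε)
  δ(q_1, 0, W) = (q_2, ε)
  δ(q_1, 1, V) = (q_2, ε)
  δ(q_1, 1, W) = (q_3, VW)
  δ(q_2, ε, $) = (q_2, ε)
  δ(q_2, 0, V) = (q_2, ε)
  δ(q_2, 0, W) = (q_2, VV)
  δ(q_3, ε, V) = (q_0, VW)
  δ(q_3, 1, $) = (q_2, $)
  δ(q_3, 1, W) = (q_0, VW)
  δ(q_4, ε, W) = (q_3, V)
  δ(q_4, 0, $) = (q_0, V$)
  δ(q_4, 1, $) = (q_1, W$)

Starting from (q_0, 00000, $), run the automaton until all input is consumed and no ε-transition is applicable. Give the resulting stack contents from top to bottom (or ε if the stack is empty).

(q_0, 00000, $)
  read 0, top $: go to q_2, push VW$ → (q_2, 0000, VW$)
  read 0, top V: go to q_2, push ε → (q_2, 000, W$)
  read 0, top W: go to q_2, push VV → (q_2, 00, VV$)
  read 0, top V: go to q_2, push ε → (q_2, 0, V$)
  read 0, top V: go to q_2, push ε → (q_2, ε, $)
  ε-move, top $: go to q_2, push ε → (q_2, ε, ε)
All input consumed in state q_2 with stack ε.

ε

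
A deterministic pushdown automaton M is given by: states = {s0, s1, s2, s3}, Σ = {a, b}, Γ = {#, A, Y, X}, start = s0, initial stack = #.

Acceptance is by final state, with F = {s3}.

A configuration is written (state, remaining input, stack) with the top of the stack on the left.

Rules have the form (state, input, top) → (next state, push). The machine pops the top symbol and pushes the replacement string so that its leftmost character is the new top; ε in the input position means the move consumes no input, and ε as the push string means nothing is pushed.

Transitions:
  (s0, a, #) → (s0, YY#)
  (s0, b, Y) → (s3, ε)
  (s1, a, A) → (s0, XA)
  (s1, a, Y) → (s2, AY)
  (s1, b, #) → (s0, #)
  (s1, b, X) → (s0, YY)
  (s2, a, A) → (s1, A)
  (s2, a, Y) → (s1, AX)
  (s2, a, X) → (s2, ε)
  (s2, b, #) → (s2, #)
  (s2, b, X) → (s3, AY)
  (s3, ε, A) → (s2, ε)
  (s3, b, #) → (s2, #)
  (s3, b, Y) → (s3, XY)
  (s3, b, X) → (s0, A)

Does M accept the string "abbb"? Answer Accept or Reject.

(s0, abbb, #) ⊢ (s0, bbb, YY#) ⊢ (s3, bb, Y#) ⊢ (s3, b, XY#) ⊢ (s0, ε, AY#)
All input consumed; state s0 ∉ F and no further ε-move applies.

Reject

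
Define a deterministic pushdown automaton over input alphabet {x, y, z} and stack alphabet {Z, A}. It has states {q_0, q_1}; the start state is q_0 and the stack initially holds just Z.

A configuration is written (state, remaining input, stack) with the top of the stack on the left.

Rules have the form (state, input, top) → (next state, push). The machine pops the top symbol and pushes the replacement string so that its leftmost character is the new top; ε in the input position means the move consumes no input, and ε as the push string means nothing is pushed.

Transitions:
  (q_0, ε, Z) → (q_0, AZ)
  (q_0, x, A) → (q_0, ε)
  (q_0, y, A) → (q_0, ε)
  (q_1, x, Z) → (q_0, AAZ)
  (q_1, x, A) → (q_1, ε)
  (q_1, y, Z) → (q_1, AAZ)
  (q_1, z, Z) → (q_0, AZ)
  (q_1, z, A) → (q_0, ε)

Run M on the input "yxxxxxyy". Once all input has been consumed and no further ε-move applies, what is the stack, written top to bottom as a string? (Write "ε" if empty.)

(q_0, yxxxxxyy, Z) ⊢ (q_0, yxxxxxyy, AZ) ⊢ (q_0, xxxxxyy, Z) ⊢ (q_0, xxxxxyy, AZ) ⊢ (q_0, xxxxyy, Z) ⊢ (q_0, xxxxyy, AZ) ⊢ (q_0, xxxyy, Z) ⊢ (q_0, xxxyy, AZ) ⊢ (q_0, xxyy, Z) ⊢ (q_0, xxyy, AZ) ⊢ (q_0, xyy, Z) ⊢ (q_0, xyy, AZ) ⊢ (q_0, yy, Z) ⊢ (q_0, yy, AZ) ⊢ (q_0, y, Z) ⊢ (q_0, y, AZ) ⊢ (q_0, ε, Z) ⊢ (q_0, ε, AZ)
All input consumed in state q_0 with stack AZ.

AZ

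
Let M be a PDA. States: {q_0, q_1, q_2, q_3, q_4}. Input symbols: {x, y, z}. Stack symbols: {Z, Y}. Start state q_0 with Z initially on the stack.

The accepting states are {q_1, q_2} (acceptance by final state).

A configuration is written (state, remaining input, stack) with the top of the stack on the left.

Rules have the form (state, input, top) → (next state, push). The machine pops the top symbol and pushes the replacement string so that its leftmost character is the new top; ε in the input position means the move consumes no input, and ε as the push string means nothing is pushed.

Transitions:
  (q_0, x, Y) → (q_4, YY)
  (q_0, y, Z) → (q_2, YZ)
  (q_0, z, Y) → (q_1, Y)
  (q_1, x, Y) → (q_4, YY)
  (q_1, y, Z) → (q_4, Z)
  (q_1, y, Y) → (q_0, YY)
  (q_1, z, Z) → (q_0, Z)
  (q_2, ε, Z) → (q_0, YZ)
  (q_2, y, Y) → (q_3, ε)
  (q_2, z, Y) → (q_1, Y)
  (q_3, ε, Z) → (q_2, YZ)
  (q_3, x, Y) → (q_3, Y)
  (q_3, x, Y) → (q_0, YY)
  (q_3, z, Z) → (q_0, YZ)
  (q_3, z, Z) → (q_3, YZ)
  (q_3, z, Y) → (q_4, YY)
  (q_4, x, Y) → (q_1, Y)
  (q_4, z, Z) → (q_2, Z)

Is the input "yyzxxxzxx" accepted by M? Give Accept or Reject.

Accept

One accepting computation: (q_0, yyzxxxzxx, Z) ⊢ (q_2, yzxxxzxx, YZ) ⊢ (q_3, zxxxzxx, Z) ⊢ (q_3, xxxzxx, YZ) ⊢ (q_3, xxzxx, YZ) ⊢ (q_3, xzxx, YZ) ⊢ (q_0, zxx, YYZ) ⊢ (q_1, xx, YYZ) ⊢ (q_4, x, YYYZ) ⊢ (q_1, ε, YYYZ)
All input consumed and state q_1 ∈ F.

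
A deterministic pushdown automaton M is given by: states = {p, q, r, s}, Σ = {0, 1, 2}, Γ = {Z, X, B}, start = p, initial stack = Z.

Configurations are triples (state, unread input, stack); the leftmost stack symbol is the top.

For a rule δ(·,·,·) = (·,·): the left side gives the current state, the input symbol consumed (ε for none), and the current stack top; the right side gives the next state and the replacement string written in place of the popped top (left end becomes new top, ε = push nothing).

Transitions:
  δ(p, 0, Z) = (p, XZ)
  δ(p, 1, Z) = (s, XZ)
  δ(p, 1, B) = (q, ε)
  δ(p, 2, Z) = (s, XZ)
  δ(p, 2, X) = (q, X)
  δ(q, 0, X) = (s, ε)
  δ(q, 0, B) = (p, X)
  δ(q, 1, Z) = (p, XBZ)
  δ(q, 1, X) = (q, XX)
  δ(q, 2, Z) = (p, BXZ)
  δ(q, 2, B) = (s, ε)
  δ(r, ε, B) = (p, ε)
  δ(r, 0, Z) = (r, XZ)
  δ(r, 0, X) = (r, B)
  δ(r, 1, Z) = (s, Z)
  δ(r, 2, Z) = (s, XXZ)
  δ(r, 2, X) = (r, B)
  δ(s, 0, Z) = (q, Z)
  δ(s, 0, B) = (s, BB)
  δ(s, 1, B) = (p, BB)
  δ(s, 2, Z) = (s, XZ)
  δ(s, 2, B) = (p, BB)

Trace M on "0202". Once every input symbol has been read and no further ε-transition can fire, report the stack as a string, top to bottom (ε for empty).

(p, 0202, Z) ⊢ (p, 202, XZ) ⊢ (q, 02, XZ) ⊢ (s, 2, Z) ⊢ (s, ε, XZ)
All input consumed in state s with stack XZ.

XZ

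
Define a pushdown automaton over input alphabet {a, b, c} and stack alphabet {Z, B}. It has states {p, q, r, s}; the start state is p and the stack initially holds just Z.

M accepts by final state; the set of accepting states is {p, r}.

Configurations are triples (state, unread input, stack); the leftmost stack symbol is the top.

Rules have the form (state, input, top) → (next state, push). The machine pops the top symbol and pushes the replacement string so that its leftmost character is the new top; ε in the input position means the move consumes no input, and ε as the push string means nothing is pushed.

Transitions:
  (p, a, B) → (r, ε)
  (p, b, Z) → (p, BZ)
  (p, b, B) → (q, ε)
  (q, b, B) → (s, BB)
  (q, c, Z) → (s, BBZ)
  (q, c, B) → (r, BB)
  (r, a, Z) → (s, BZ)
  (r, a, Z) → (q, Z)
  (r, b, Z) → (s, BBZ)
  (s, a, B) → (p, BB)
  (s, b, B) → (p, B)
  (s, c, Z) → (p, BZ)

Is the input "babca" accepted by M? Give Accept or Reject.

No computation consumes all input and reaches a final state.

Reject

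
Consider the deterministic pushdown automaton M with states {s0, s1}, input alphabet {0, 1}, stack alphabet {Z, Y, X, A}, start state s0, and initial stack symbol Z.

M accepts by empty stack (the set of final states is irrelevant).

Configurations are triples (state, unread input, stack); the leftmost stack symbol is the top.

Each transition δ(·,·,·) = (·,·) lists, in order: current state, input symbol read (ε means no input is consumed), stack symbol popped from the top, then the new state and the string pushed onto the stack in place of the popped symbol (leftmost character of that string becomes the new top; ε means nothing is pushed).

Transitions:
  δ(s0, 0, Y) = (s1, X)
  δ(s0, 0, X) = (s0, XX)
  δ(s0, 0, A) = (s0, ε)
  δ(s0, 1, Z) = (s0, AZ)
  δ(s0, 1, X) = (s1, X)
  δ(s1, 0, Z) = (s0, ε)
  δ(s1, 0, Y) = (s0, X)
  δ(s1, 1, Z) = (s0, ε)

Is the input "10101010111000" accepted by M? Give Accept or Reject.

Reject

(s0, 10101010111000, Z)
  read 1, top Z: go to s0, push AZ → (s0, 0101010111000, AZ)
  read 0, top A: go to s0, push ε → (s0, 101010111000, Z)
  read 1, top Z: go to s0, push AZ → (s0, 01010111000, AZ)
  read 0, top A: go to s0, push ε → (s0, 1010111000, Z)
  read 1, top Z: go to s0, push AZ → (s0, 010111000, AZ)
  read 0, top A: go to s0, push ε → (s0, 10111000, Z)
  read 1, top Z: go to s0, push AZ → (s0, 0111000, AZ)
  read 0, top A: go to s0, push ε → (s0, 111000, Z)
  read 1, top Z: go to s0, push AZ → (s0, 11000, AZ)
No transition applies at (s0, 11000, AZ); input not fully consumed.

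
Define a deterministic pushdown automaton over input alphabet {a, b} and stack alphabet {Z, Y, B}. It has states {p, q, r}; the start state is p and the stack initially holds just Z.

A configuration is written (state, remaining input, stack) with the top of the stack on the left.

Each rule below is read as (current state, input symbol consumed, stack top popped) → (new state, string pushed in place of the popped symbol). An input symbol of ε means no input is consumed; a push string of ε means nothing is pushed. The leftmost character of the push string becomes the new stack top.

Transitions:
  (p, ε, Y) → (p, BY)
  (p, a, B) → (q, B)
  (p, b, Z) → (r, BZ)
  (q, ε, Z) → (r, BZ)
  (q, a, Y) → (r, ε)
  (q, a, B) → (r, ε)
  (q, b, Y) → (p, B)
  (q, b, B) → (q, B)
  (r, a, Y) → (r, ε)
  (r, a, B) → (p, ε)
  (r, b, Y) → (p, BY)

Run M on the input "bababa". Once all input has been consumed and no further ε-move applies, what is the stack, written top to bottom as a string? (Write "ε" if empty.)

(p, bababa, Z)
  read b, top Z: go to r, push BZ → (r, ababa, BZ)
  read a, top B: go to p, push ε → (p, baba, Z)
  read b, top Z: go to r, push BZ → (r, aba, BZ)
  read a, top B: go to p, push ε → (p, ba, Z)
  read b, top Z: go to r, push BZ → (r, a, BZ)
  read a, top B: go to p, push ε → (p, ε, Z)
All input consumed in state p with stack Z.

Z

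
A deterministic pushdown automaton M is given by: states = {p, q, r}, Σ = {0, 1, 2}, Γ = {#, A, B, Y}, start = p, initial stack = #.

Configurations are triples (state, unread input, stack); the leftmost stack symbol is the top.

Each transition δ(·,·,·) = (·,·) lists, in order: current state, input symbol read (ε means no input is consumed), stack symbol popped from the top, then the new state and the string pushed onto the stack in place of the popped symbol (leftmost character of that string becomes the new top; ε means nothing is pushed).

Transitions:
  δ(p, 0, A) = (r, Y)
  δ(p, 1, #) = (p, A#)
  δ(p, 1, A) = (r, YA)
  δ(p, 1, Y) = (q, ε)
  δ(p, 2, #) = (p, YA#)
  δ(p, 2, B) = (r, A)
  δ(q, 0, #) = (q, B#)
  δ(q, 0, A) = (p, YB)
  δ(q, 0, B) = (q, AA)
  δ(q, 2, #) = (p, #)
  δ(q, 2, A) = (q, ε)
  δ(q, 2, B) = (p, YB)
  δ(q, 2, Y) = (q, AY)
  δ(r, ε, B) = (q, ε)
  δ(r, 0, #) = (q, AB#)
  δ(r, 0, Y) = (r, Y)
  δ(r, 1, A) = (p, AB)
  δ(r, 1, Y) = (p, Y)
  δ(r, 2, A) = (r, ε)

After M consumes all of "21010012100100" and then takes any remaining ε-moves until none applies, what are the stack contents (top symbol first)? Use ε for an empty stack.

YBAAA#

(p, 21010012100100, #)
  read 2, top #: go to p, push YA# → (p, 1010012100100, YA#)
  read 1, top Y: go to q, push ε → (q, 010012100100, A#)
  read 0, top A: go to p, push YB → (p, 10012100100, YB#)
  read 1, top Y: go to q, push ε → (q, 0012100100, B#)
  read 0, top B: go to q, push AA → (q, 012100100, AA#)
  read 0, top A: go to p, push YB → (p, 12100100, YBA#)
  read 1, top Y: go to q, push ε → (q, 2100100, BA#)
  read 2, top B: go to p, push YB → (p, 100100, YBA#)
  read 1, top Y: go to q, push ε → (q, 00100, BA#)
  read 0, top B: go to q, push AA → (q, 0100, AAA#)
  read 0, top A: go to p, push YB → (p, 100, YBAA#)
  read 1, top Y: go to q, push ε → (q, 00, BAA#)
  read 0, top B: go to q, push AA → (q, 0, AAAA#)
  read 0, top A: go to p, push YB → (p, ε, YBAAA#)
All input consumed in state p with stack YBAAA#.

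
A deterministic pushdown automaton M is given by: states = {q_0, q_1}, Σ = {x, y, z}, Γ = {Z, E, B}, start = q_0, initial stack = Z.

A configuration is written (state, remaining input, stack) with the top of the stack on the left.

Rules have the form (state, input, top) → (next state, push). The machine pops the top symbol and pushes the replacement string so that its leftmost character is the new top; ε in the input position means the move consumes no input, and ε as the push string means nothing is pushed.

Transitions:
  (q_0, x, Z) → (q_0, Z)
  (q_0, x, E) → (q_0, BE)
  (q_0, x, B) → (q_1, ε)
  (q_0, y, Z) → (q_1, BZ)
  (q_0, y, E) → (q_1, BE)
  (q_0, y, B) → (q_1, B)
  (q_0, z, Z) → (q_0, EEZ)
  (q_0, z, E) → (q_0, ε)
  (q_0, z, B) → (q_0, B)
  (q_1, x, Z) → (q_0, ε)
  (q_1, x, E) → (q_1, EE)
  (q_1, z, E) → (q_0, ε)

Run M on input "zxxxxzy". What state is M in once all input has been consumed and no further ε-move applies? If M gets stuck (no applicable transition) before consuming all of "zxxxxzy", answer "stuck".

(q_0, zxxxxzy, Z) ⊢ (q_0, xxxxzy, EEZ) ⊢ (q_0, xxxzy, BEEZ) ⊢ (q_1, xxzy, EEZ) ⊢ (q_1, xzy, EEEZ) ⊢ (q_1, zy, EEEEZ) ⊢ (q_0, y, EEEZ) ⊢ (q_1, ε, BEEEZ)
All input consumed; M is in state q_1.

q_1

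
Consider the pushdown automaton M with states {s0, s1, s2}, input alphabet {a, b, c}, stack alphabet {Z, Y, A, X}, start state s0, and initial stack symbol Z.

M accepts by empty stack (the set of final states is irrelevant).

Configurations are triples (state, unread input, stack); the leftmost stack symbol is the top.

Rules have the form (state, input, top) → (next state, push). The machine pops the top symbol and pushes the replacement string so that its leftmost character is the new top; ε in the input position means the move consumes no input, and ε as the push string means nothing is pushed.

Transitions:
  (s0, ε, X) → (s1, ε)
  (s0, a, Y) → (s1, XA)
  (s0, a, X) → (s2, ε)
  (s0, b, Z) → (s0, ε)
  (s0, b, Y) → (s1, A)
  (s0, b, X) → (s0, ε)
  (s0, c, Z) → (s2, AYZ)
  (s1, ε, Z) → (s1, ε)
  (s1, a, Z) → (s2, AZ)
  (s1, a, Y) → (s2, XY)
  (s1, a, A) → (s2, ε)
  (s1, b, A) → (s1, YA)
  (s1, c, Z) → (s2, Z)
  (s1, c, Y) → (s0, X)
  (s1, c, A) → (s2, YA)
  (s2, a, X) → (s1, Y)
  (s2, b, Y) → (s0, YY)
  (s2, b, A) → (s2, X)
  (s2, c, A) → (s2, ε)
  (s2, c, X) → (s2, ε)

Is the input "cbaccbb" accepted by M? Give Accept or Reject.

One accepting computation: (s0, cbaccbb, Z) ⊢ (s2, baccbb, AYZ) ⊢ (s2, accbb, XYZ) ⊢ (s1, ccbb, YYZ) ⊢ (s0, cbb, XYZ) ⊢ (s1, cbb, YZ) ⊢ (s0, bb, XZ) ⊢ (s0, b, Z) ⊢ (s0, ε, ε)
All input consumed and the stack is empty.

Accept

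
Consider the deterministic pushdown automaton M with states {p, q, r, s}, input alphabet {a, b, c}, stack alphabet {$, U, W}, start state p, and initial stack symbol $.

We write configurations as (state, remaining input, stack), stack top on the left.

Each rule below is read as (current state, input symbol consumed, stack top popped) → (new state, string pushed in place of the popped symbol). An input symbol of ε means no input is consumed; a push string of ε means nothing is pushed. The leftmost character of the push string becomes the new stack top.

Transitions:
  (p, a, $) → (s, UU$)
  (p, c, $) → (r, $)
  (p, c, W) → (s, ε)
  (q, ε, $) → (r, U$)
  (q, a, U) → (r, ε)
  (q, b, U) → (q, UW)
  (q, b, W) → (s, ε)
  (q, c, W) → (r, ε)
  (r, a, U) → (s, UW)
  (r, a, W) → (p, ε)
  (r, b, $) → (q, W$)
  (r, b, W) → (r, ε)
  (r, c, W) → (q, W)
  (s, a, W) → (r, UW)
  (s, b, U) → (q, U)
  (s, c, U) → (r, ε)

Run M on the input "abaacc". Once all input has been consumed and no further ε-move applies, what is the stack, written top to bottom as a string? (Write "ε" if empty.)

(p, abaacc, $) ⊢ (s, baacc, UU$) ⊢ (q, aacc, UU$) ⊢ (r, acc, U$) ⊢ (s, cc, UW$) ⊢ (r, c, W$) ⊢ (q, ε, W$)
All input consumed in state q with stack W$.

W$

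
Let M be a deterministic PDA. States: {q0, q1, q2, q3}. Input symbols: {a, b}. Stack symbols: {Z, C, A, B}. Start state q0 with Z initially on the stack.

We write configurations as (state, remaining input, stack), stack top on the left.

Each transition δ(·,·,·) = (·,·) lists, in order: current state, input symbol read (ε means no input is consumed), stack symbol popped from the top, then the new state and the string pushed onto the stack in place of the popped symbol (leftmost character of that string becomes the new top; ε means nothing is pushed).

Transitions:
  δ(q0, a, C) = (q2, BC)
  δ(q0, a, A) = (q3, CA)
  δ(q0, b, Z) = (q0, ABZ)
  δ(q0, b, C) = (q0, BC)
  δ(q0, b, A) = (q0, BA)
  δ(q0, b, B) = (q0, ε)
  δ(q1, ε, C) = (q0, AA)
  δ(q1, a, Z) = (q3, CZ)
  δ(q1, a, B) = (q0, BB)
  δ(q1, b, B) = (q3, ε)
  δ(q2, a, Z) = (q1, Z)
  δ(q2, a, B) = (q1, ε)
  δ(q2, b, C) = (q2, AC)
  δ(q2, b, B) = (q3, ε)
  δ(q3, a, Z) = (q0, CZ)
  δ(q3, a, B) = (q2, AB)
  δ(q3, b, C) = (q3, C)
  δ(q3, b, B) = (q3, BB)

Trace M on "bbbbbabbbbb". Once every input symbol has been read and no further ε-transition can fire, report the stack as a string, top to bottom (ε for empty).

CABZ

(q0, bbbbbabbbbb, Z) ⊢ (q0, bbbbabbbbb, ABZ) ⊢ (q0, bbbabbbbb, BABZ) ⊢ (q0, bbabbbbb, ABZ) ⊢ (q0, babbbbb, BABZ) ⊢ (q0, abbbbb, ABZ) ⊢ (q3, bbbbb, CABZ) ⊢ (q3, bbbb, CABZ) ⊢ (q3, bbb, CABZ) ⊢ (q3, bb, CABZ) ⊢ (q3, b, CABZ) ⊢ (q3, ε, CABZ)
All input consumed in state q3 with stack CABZ.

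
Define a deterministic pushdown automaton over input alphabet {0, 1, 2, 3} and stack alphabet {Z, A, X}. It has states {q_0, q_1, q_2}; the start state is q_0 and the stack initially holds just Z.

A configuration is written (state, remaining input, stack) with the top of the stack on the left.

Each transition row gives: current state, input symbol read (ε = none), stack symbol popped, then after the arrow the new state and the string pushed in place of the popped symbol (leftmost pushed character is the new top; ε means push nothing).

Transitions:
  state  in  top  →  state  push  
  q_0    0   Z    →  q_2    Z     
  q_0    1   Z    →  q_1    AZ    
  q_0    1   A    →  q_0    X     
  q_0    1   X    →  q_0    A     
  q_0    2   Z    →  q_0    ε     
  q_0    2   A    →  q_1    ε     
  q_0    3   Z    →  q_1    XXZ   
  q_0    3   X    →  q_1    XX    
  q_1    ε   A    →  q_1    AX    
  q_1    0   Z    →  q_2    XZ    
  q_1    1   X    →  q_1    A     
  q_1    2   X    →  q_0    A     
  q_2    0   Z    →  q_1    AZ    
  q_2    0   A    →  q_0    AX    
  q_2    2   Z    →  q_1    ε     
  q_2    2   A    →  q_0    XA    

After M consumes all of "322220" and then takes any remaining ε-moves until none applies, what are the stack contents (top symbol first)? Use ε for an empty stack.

(q_0, 322220, Z) ⊢ (q_1, 22220, XXZ) ⊢ (q_0, 2220, AXZ) ⊢ (q_1, 220, XZ) ⊢ (q_0, 20, AZ) ⊢ (q_1, 0, Z) ⊢ (q_2, ε, XZ)
All input consumed in state q_2 with stack XZ.

XZ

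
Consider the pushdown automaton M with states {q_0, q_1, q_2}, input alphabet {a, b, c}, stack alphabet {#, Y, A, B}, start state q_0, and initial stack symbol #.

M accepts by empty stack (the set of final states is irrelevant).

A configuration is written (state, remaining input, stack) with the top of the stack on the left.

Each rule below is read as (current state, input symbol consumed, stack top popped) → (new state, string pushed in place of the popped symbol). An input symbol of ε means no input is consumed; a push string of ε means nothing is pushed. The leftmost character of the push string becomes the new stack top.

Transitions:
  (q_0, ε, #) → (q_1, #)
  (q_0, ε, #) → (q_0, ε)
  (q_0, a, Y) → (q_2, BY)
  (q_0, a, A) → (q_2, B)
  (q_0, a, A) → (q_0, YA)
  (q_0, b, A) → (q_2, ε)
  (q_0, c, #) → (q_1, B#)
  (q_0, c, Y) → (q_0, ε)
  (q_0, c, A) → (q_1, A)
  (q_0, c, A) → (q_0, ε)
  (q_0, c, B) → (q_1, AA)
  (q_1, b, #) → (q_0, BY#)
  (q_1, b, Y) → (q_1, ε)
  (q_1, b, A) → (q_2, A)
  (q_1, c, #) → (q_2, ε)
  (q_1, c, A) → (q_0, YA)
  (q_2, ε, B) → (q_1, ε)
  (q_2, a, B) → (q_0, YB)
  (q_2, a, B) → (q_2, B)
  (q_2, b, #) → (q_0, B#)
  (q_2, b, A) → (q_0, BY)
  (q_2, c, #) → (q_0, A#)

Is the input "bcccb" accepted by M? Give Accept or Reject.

Reject

No computation consumes all input and empties the stack.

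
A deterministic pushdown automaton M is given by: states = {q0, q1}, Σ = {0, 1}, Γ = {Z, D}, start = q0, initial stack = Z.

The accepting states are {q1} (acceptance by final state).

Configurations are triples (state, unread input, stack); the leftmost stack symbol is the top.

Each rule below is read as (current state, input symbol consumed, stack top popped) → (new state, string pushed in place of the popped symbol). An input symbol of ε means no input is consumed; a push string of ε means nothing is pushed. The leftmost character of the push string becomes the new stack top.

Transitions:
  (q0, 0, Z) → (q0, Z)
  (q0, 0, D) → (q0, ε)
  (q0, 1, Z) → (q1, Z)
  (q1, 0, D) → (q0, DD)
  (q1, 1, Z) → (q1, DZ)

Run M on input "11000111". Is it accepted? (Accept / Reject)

Reject

(q0, 11000111, Z)
  read 1, top Z: go to q1, push Z → (q1, 1000111, Z)
  read 1, top Z: go to q1, push DZ → (q1, 000111, DZ)
  read 0, top D: go to q0, push DD → (q0, 00111, DDZ)
  read 0, top D: go to q0, push ε → (q0, 0111, DZ)
  read 0, top D: go to q0, push ε → (q0, 111, Z)
  read 1, top Z: go to q1, push Z → (q1, 11, Z)
  read 1, top Z: go to q1, push DZ → (q1, 1, DZ)
No transition applies at (q1, 1, DZ); input not fully consumed.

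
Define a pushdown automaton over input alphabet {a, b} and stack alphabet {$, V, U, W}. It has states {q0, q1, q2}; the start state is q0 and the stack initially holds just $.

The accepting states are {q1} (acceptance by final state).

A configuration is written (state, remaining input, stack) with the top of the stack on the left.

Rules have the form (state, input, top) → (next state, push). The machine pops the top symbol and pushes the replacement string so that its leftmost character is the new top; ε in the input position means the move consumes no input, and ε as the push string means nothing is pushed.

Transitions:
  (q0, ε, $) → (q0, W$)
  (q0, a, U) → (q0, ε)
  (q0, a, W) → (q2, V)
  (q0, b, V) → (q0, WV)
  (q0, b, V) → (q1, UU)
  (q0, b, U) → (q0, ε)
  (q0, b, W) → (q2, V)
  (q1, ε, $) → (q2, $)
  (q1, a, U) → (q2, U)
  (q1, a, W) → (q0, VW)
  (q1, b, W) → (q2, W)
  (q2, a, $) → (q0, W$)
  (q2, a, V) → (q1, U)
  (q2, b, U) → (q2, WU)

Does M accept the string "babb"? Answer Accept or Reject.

Reject

No computation consumes all input and reaches a final state.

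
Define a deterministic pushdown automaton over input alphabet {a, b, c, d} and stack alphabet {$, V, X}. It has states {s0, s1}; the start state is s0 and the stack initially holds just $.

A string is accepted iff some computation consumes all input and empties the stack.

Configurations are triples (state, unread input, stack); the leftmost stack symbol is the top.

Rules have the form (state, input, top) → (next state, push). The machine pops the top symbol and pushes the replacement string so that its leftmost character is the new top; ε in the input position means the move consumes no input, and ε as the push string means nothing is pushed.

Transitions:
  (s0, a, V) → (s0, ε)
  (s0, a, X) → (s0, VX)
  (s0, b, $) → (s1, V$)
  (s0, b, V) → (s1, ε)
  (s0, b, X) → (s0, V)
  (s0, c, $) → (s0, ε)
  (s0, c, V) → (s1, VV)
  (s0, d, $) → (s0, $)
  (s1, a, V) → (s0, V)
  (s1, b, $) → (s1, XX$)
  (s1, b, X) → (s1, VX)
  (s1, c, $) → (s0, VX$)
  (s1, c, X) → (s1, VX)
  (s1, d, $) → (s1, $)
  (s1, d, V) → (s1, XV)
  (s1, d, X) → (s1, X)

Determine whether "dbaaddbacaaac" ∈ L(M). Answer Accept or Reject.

Accept

(s0, dbaaddbacaaac, $)
  read d, top $: go to s0, push $ → (s0, baaddbacaaac, $)
  read b, top $: go to s1, push V$ → (s1, aaddbacaaac, V$)
  read a, top V: go to s0, push V → (s0, addbacaaac, V$)
  read a, top V: go to s0, push ε → (s0, ddbacaaac, $)
  read d, top $: go to s0, push $ → (s0, dbacaaac, $)
  read d, top $: go to s0, push $ → (s0, bacaaac, $)
  read b, top $: go to s1, push V$ → (s1, acaaac, V$)
  read a, top V: go to s0, push V → (s0, caaac, V$)
  read c, top V: go to s1, push VV → (s1, aaac, VV$)
  read a, top V: go to s0, push V → (s0, aac, VV$)
  read a, top V: go to s0, push ε → (s0, ac, V$)
  read a, top V: go to s0, push ε → (s0, c, $)
  read c, top $: go to s0, push ε → (s0, ε, ε)
All input consumed and the stack is empty.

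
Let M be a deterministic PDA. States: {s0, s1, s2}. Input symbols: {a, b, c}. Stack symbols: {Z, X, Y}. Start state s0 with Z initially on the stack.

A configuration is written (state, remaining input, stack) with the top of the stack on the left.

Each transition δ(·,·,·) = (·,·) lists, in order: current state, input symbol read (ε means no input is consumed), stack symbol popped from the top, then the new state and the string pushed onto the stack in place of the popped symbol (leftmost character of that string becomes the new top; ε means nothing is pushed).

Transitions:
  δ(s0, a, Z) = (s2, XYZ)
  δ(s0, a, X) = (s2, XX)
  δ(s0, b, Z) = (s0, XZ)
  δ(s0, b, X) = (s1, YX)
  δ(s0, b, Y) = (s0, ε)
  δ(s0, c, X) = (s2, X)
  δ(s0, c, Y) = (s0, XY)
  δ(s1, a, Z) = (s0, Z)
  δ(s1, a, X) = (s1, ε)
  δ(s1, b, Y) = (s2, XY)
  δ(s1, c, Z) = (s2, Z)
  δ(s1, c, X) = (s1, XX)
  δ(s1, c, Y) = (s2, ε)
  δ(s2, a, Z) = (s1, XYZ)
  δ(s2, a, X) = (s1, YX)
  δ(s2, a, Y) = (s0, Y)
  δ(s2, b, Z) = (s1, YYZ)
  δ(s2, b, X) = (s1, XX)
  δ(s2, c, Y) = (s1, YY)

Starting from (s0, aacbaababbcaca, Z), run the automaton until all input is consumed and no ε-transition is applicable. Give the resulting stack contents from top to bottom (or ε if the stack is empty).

XXYXYZ

(s0, aacbaababbcaca, Z)
  read a, top Z: go to s2, push XYZ → (s2, acbaababbcaca, XYZ)
  read a, top X: go to s1, push YX → (s1, cbaababbcaca, YXYZ)
  read c, top Y: go to s2, push ε → (s2, baababbcaca, XYZ)
  read b, top X: go to s1, push XX → (s1, aababbcaca, XXYZ)
  read a, top X: go to s1, push ε → (s1, ababbcaca, XYZ)
  read a, top X: go to s1, push ε → (s1, babbcaca, YZ)
  read b, top Y: go to s2, push XY → (s2, abbcaca, XYZ)
  read a, top X: go to s1, push YX → (s1, bbcaca, YXYZ)
  read b, top Y: go to s2, push XY → (s2, bcaca, XYXYZ)
  read b, top X: go to s1, push XX → (s1, caca, XXYXYZ)
  read c, top X: go to s1, push XX → (s1, aca, XXXYXYZ)
  read a, top X: go to s1, push ε → (s1, ca, XXYXYZ)
  read c, top X: go to s1, push XX → (s1, a, XXXYXYZ)
  read a, top X: go to s1, push ε → (s1, ε, XXYXYZ)
All input consumed in state s1 with stack XXYXYZ.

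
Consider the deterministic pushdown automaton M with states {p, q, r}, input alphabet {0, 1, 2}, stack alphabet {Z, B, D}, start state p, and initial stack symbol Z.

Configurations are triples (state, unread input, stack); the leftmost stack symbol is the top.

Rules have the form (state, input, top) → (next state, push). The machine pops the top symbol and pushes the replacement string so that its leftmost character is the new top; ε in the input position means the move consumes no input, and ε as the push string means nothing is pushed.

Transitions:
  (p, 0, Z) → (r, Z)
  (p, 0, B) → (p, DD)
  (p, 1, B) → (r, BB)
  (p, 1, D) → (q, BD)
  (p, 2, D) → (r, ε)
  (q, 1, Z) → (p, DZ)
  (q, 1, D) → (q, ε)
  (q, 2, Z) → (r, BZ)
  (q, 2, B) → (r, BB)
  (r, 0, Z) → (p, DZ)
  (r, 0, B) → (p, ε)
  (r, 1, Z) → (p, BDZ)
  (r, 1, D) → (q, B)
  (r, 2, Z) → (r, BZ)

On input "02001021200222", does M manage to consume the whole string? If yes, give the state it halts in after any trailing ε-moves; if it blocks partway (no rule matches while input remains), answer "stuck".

(p, 02001021200222, Z) ⊢ (r, 2001021200222, Z) ⊢ (r, 001021200222, BZ) ⊢ (p, 01021200222, Z) ⊢ (r, 1021200222, Z) ⊢ (p, 021200222, BDZ) ⊢ (p, 21200222, DDDZ) ⊢ (r, 1200222, DDZ) ⊢ (q, 200222, BDZ) ⊢ (r, 00222, BBDZ) ⊢ (p, 0222, BDZ) ⊢ (p, 222, DDDZ) ⊢ (r, 22, DDZ)
No transition for (r, 2, top D); M blocks with input 22 remaining.

stuck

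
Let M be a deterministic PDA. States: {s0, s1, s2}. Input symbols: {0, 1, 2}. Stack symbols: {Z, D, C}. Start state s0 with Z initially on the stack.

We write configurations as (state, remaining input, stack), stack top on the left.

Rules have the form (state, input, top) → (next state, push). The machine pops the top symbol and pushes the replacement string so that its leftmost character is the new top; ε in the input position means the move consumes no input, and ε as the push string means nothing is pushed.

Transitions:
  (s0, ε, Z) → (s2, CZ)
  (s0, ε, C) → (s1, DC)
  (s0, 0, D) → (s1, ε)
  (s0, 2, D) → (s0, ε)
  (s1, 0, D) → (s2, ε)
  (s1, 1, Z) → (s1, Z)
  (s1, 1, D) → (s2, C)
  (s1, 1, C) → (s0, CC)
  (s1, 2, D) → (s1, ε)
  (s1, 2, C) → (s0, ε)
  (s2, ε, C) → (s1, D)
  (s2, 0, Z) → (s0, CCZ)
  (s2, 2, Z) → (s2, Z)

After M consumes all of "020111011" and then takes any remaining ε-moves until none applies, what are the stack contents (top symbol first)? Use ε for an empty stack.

(s0, 020111011, Z)
  ε-move, top Z: go to s2, push CZ → (s2, 020111011, CZ)
  ε-move, top C: go to s1, push D → (s1, 020111011, DZ)
  read 0, top D: go to s2, push ε → (s2, 20111011, Z)
  read 2, top Z: go to s2, push Z → (s2, 0111011, Z)
  read 0, top Z: go to s0, push CCZ → (s0, 111011, CCZ)
  ε-move, top C: go to s1, push DC → (s1, 111011, DCCZ)
  read 1, top D: go to s2, push C → (s2, 11011, CCCZ)
  ε-move, top C: go to s1, push D → (s1, 11011, DCCZ)
  read 1, top D: go to s2, push C → (s2, 1011, CCCZ)
  ε-move, top C: go to s1, push D → (s1, 1011, DCCZ)
  read 1, top D: go to s2, push C → (s2, 011, CCCZ)
  ε-move, top C: go to s1, push D → (s1, 011, DCCZ)
  read 0, top D: go to s2, push ε → (s2, 11, CCZ)
  ε-move, top C: go to s1, push D → (s1, 11, DCZ)
  read 1, top D: go to s2, push C → (s2, 1, CCZ)
  ε-move, top C: go to s1, push D → (s1, 1, DCZ)
  read 1, top D: go to s2, push C → (s2, ε, CCZ)
  ε-move, top C: go to s1, push D → (s1, ε, DCZ)
All input consumed in state s1 with stack DCZ.

DCZ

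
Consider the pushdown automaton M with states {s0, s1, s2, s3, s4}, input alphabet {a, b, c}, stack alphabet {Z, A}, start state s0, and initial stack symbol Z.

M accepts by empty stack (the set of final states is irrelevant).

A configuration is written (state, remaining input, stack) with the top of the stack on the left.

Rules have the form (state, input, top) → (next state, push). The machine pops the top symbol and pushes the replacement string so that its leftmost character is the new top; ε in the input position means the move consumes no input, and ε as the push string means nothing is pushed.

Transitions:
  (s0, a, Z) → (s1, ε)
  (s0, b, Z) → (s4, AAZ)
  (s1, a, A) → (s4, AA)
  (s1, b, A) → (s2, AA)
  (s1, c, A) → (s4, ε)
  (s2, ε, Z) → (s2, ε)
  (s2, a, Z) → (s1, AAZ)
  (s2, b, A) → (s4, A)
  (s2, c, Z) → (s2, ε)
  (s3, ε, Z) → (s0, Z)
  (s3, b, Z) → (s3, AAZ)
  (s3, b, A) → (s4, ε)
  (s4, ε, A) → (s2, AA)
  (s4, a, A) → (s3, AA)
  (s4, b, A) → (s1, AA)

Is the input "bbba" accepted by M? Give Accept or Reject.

No computation consumes all input and empties the stack.

Reject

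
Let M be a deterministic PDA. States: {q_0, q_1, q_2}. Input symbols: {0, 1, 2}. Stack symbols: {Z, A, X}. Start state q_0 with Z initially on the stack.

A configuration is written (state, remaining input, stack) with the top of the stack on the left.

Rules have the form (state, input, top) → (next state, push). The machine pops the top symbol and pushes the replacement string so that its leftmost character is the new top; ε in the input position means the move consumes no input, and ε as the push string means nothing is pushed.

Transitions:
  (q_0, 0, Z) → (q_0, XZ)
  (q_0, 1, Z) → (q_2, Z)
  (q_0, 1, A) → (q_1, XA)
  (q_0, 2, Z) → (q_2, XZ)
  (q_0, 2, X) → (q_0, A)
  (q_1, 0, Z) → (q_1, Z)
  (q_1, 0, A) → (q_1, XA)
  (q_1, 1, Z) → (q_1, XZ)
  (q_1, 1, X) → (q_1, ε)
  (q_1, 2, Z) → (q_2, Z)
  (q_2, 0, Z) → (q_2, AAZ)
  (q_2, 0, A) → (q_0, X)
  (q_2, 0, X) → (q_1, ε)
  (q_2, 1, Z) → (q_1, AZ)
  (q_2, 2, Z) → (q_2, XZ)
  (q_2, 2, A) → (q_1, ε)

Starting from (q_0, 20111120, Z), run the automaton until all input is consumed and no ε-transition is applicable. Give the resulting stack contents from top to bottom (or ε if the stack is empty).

AAZ

(q_0, 20111120, Z)
  read 2, top Z: go to q_2, push XZ → (q_2, 0111120, XZ)
  read 0, top X: go to q_1, push ε → (q_1, 111120, Z)
  read 1, top Z: go to q_1, push XZ → (q_1, 11120, XZ)
  read 1, top X: go to q_1, push ε → (q_1, 1120, Z)
  read 1, top Z: go to q_1, push XZ → (q_1, 120, XZ)
  read 1, top X: go to q_1, push ε → (q_1, 20, Z)
  read 2, top Z: go to q_2, push Z → (q_2, 0, Z)
  read 0, top Z: go to q_2, push AAZ → (q_2, ε, AAZ)
All input consumed in state q_2 with stack AAZ.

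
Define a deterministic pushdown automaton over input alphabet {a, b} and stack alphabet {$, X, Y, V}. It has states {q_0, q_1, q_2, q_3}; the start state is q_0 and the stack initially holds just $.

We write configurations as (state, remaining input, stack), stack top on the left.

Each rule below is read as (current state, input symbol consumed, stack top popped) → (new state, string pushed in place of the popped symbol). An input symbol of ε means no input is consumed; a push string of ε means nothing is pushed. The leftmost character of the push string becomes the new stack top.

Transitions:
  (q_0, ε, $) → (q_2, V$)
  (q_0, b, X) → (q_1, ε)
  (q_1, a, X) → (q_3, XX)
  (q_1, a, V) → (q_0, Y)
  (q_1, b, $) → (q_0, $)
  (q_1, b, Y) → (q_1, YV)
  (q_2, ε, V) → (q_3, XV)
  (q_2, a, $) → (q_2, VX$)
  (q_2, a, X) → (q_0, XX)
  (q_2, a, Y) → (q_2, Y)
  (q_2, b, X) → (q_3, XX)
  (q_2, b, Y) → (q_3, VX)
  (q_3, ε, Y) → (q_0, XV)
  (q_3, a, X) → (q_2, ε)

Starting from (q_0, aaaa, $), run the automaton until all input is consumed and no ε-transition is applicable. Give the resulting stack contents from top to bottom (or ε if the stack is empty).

(q_0, aaaa, $)
  ε-move, top $: go to q_2, push V$ → (q_2, aaaa, V$)
  ε-move, top V: go to q_3, push XV → (q_3, aaaa, XV$)
  read a, top X: go to q_2, push ε → (q_2, aaa, V$)
  ε-move, top V: go to q_3, push XV → (q_3, aaa, XV$)
  read a, top X: go to q_2, push ε → (q_2, aa, V$)
  ε-move, top V: go to q_3, push XV → (q_3, aa, XV$)
  read a, top X: go to q_2, push ε → (q_2, a, V$)
  ε-move, top V: go to q_3, push XV → (q_3, a, XV$)
  read a, top X: go to q_2, push ε → (q_2, ε, V$)
  ε-move, top V: go to q_3, push XV → (q_3, ε, XV$)
All input consumed in state q_3 with stack XV$.

XV$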